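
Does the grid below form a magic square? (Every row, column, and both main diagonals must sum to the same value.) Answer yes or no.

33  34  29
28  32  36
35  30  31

Row 1: 33 + 34 + 29 = 96.
Row 2: 28 + 32 + 36 = 96.
Row 3: 35 + 30 + 31 = 96.
Column 1: 33 + 28 + 35 = 96.
Column 2: 34 + 32 + 30 = 96.
Column 3: 29 + 36 + 31 = 96.
Main diagonal: 33 + 32 + 31 = 96.
Anti-diagonal: 29 + 32 + 35 = 96.
All lines sum to 96.

Yes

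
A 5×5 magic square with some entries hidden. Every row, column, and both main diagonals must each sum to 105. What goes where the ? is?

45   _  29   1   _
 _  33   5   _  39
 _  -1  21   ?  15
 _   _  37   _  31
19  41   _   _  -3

Column 3: 29 + 5 + 21 + 37 + ? = 105, so (5,3) = 13.
Column 5 must total 105; the given cells sum to 82, so (1,5) = 23.
Using main diagonal: 45 + 33 + 21 + (-3) + ? → (4,4) = 105 − 96 = 9.
The remaining cell in row 1 is (1,2) = 105 − 98 = 7.
Row 5: 19 + 41 + 13 + (-3) + ? = 105, so (5,4) = 35.
From column 2, 105 − (7 + 33 + (-1) + 41) gives (4,2) = 25.
Anti-diagonal must total 105; the given cells sum to 88, so (2,4) = 17.
Row 2 must total 105; the given cells sum to 94, so (2,1) = 11.
Using row 4: 25 + 37 + 9 + 31 + ? → (4,1) = 105 − 102 = 3.
Column 1 needs 105; the known cells sum to 78, so (3,1) = 27.
Column 4 must total 105; the given cells sum to 62, so (3,4) = 43.

43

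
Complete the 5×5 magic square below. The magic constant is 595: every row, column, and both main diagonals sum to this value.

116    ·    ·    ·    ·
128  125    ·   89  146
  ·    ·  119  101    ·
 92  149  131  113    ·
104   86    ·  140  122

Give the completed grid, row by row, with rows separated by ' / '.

116 98 95 152 134 / 128 125 107 89 146 / 155 137 119 101 83 / 92 149 131 113 110 / 104 86 143 140 122

Using row 2: 128 + 125 + 89 + 146 + ? → (2,3) = 595 − 488 = 107.
From row 4, 595 − (92 + 149 + 131 + 113) gives (4,5) = 110.
The remaining cell in row 5 is (5,3) = 595 − 452 = 143.
Column 1: 116 + 128 + 92 + 104 + ? = 595, so (3,1) = 155.
Column 3 must total 595; the given cells sum to 500, so (1,3) = 95.
Column 4 needs 595; the known cells sum to 443, so (1,4) = 152.
Anti-diagonal needs 595; the known cells sum to 461, so (1,5) = 134.
Row 1 needs 595; the known cells sum to 497, so (1,2) = 98.
Using column 2: 98 + 125 + 149 + 86 + ? → (3,2) = 595 − 458 = 137.
The remaining cell in column 5 is (3,5) = 595 − 512 = 83.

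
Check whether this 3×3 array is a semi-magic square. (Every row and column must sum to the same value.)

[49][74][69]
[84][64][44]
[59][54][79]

Yes

Row 1: 49 + 74 + 69 = 192.
Row 2: 84 + 64 + 44 = 192.
Row 3: 59 + 54 + 79 = 192.
Column 1: 49 + 84 + 59 = 192.
Column 2: 74 + 64 + 54 = 192.
Column 3: 69 + 44 + 79 = 192.
All lines sum to 192.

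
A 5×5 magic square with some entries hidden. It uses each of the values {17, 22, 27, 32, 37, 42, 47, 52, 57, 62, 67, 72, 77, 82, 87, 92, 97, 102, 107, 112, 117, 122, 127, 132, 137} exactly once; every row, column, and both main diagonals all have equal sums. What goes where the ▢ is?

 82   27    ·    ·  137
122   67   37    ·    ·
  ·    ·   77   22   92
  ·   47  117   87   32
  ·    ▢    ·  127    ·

112

The 25 entries sum to 1925, so each line sums to 1925/5 = 385.
From row 4, 385 − (47 + 117 + 87 + 32) gives (4,1) = 102.
Using main diagonal: 82 + 67 + 77 + 87 + ? → (5,5) = 385 − 313 = 72.
Column 5: 137 + 92 + 32 + 72 + ? = 385, so (2,5) = 52.
Using row 2: 122 + 67 + 37 + 52 + ? → (2,4) = 385 − 278 = 107.
From column 4, 385 − (107 + 22 + 87 + 127) gives (1,4) = 42.
The remaining cell in anti-diagonal is (5,1) = 385 − 368 = 17.
Using row 1: 82 + 27 + 42 + 137 + ? → (1,3) = 385 − 288 = 97.
Column 1 must total 385; the given cells sum to 323, so (3,1) = 62.
From column 3, 385 − (97 + 37 + 77 + 117) gives (5,3) = 57.
Row 3 must total 385; the given cells sum to 253, so (3,2) = 132.
From row 5, 385 − (17 + 57 + 127 + 72) gives (5,2) = 112.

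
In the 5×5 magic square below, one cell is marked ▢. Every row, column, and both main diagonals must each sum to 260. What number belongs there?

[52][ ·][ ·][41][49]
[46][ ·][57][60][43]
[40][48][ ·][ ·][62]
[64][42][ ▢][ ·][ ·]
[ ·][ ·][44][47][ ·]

The remaining cell in row 2 is (2,2) = 260 − 206 = 54.
Using column 1: 52 + 46 + 40 + 64 + ? → (5,1) = 260 − 202 = 58.
Using anti-diagonal: 49 + 60 + 42 + 58 + ? → (3,3) = 260 − 209 = 51.
Row 3 needs 260; the known cells sum to 201, so (3,4) = 59.
Column 4: 41 + 60 + 59 + 47 + ? = 260, so (4,4) = 53.
Using main diagonal: 52 + 54 + 51 + 53 + ? → (5,5) = 260 − 210 = 50.
The remaining cell in row 5 is (5,2) = 260 − 199 = 61.
Column 2 needs 260; the known cells sum to 205, so (1,2) = 55.
Column 5 needs 260; the known cells sum to 204, so (4,5) = 56.
The remaining cell in row 1 is (1,3) = 260 − 197 = 63.
Using row 4: 64 + 42 + 53 + 56 + ? → (4,3) = 260 − 215 = 45.

45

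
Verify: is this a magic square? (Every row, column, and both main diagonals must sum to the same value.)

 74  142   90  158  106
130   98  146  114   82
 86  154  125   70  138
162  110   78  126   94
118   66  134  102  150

Row 1: 74 + 142 + 90 + 158 + 106 = 570.
Row 2: 130 + 98 + 146 + 114 + 82 = 570.
Row 3: 86 + 154 + 125 + 70 + 138 = 573.
Row 4: 162 + 110 + 78 + 126 + 94 = 570.
Row 5: 118 + 66 + 134 + 102 + 150 = 570.
Column 1: 74 + 130 + 86 + 162 + 118 = 570.
Column 2: 142 + 98 + 154 + 110 + 66 = 570.
Column 3: 90 + 146 + 125 + 78 + 134 = 573.
Column 4: 158 + 114 + 70 + 126 + 102 = 570.
Column 5: 106 + 82 + 138 + 94 + 150 = 570.
Main diagonal: 74 + 98 + 125 + 126 + 150 = 573.
Anti-diagonal: 106 + 114 + 125 + 110 + 118 = 573.

No — column 3 sums to 573 but row 1 sums to 570.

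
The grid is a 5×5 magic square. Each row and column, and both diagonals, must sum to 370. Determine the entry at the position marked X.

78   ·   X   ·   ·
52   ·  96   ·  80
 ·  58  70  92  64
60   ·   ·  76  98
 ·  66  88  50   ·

Using row 3: 58 + 70 + 92 + 64 + ? → (3,1) = 370 − 284 = 86.
From column 1, 370 − (78 + 52 + 86 + 60) gives (5,1) = 94.
Row 5 must total 370; the given cells sum to 298, so (5,5) = 72.
Column 5 needs 370; the known cells sum to 314, so (1,5) = 56.
The remaining cell in main diagonal is (2,2) = 370 − 296 = 74.
From row 2, 370 − (52 + 74 + 96 + 80) gives (2,4) = 68.
Using column 4: 68 + 92 + 76 + 50 + ? → (1,4) = 370 − 286 = 84.
Anti-diagonal: 56 + 68 + 70 + 94 + ? = 370, so (4,2) = 82.
The remaining cell in row 4 is (4,3) = 370 − 316 = 54.
From column 2, 370 − (74 + 58 + 82 + 66) gives (1,2) = 90.
Column 3: 96 + 70 + 54 + 88 + ? = 370, so (1,3) = 62.

62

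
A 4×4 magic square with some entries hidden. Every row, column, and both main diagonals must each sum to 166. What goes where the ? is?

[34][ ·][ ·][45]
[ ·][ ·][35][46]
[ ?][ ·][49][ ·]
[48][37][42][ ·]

43

Row 4 needs 166; the known cells sum to 127, so (4,4) = 39.
From column 3, 166 − (35 + 49 + 42) gives (1,3) = 40.
From column 4, 166 − (45 + 46 + 39) gives (3,4) = 36.
Main diagonal must total 166; the given cells sum to 122, so (2,2) = 44.
Anti-diagonal needs 166; the known cells sum to 128, so (3,2) = 38.
Using row 1: 34 + 40 + 45 + ? → (1,2) = 166 − 119 = 47.
From row 2, 166 − (44 + 35 + 46) gives (2,1) = 41.
Row 3 must total 166; the given cells sum to 123, so (3,1) = 43.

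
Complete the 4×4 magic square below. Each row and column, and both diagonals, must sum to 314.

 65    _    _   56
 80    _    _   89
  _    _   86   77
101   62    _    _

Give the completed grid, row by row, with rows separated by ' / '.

65 98 95 56 / 80 71 74 89 / 68 83 86 77 / 101 62 59 92

Column 1: 65 + 80 + 101 + ? = 314, so (3,1) = 68.
Using column 4: 56 + 89 + 77 + ? → (4,4) = 314 − 222 = 92.
Main diagonal must total 314; the given cells sum to 243, so (2,2) = 71.
The remaining cell in row 2 is (2,3) = 314 − 240 = 74.
The remaining cell in row 3 is (3,2) = 314 − 231 = 83.
From row 4, 314 − (101 + 62 + 92) gives (4,3) = 59.
Column 2 must total 314; the given cells sum to 216, so (1,2) = 98.
Column 3: 74 + 86 + 59 + ? = 314, so (1,3) = 95.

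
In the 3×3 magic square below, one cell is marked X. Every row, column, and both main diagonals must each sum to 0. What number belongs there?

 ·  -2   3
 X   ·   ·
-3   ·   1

Row 1: -2 + 3 + ? = 0, so (1,1) = -1.
Row 3: -3 + 1 + ? = 0, so (3,2) = 2.
The remaining cell in column 1 is (2,1) = 0 − (-4) = 4.

4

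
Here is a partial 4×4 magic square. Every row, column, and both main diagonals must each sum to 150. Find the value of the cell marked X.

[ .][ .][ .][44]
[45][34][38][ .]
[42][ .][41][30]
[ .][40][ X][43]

The remaining cell in row 2 is (2,4) = 150 − 117 = 33.
Row 3: 42 + 41 + 30 + ? = 150, so (3,2) = 37.
Using column 2: 34 + 37 + 40 + ? → (1,2) = 150 − 111 = 39.
From main diagonal, 150 − (34 + 41 + 43) gives (1,1) = 32.
Anti-diagonal: 44 + 38 + 37 + ? = 150, so (4,1) = 31.
Row 1 needs 150; the known cells sum to 115, so (1,3) = 35.
Row 4 needs 150; the known cells sum to 114, so (4,3) = 36.

36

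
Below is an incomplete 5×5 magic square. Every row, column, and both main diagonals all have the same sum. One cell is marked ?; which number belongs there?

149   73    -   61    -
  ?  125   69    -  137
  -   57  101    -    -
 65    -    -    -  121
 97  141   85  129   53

Row 5 is complete and sums to 505; that is the magic constant.
Column 2: 73 + 125 + 57 + 141 + ? = 505, so (4,2) = 109.
Main diagonal must total 505; the given cells sum to 428, so (4,4) = 77.
Row 4: 65 + 109 + 77 + 121 + ? = 505, so (4,3) = 133.
Column 3 must total 505; the given cells sum to 388, so (1,3) = 117.
Row 1 must total 505; the given cells sum to 400, so (1,5) = 105.
From column 5, 505 − (105 + 137 + 121 + 53) gives (3,5) = 89.
Anti-diagonal needs 505; the known cells sum to 412, so (2,4) = 93.
Row 2: 125 + 69 + 93 + 137 + ? = 505, so (2,1) = 81.

81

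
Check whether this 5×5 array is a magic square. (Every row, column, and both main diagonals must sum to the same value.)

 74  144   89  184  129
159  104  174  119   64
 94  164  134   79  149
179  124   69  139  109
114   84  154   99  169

Row 1: 74 + 144 + 89 + 184 + 129 = 620.
Row 2: 159 + 104 + 174 + 119 + 64 = 620.
Row 3: 94 + 164 + 134 + 79 + 149 = 620.
Row 4: 179 + 124 + 69 + 139 + 109 = 620.
Row 5: 114 + 84 + 154 + 99 + 169 = 620.
Column 1: 74 + 159 + 94 + 179 + 114 = 620.
Column 2: 144 + 104 + 164 + 124 + 84 = 620.
Column 3: 89 + 174 + 134 + 69 + 154 = 620.
Column 4: 184 + 119 + 79 + 139 + 99 = 620.
Column 5: 129 + 64 + 149 + 109 + 169 = 620.
Main diagonal: 74 + 104 + 134 + 139 + 169 = 620.
Anti-diagonal: 129 + 119 + 134 + 124 + 114 = 620.
All lines sum to 620.

Yes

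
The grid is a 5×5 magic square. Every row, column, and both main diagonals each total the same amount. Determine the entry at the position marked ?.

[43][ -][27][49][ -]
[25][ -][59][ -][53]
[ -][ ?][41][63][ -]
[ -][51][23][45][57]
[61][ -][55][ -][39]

19

Column 3 is complete and sums to 205; that is the magic constant.
Row 4: 51 + 23 + 45 + 57 + ? = 205, so (4,1) = 29.
The remaining cell in column 1 is (3,1) = 205 − 158 = 47.
Main diagonal must total 205; the given cells sum to 168, so (2,2) = 37.
The remaining cell in row 2 is (2,4) = 205 − 174 = 31.
The remaining cell in column 4 is (5,4) = 205 − 188 = 17.
Anti-diagonal needs 205; the known cells sum to 184, so (1,5) = 21.
Using row 1: 43 + 27 + 49 + 21 + ? → (1,2) = 205 − 140 = 65.
Row 5 must total 205; the given cells sum to 172, so (5,2) = 33.
From column 2, 205 − (65 + 37 + 51 + 33) gives (3,2) = 19.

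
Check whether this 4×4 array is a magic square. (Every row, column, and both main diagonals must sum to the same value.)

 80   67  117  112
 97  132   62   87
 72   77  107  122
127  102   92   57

Row 1: 80 + 67 + 117 + 112 = 376.
Row 2: 97 + 132 + 62 + 87 = 378.
Row 3: 72 + 77 + 107 + 122 = 378.
Row 4: 127 + 102 + 92 + 57 = 378.
Column 1: 80 + 97 + 72 + 127 = 376.
Column 2: 67 + 132 + 77 + 102 = 378.
Column 3: 117 + 62 + 107 + 92 = 378.
Column 4: 112 + 87 + 122 + 57 = 378.
Main diagonal: 80 + 132 + 107 + 57 = 376.
Anti-diagonal: 112 + 62 + 77 + 127 = 378.

No — main diagonal sums to 376 but row 2 sums to 378.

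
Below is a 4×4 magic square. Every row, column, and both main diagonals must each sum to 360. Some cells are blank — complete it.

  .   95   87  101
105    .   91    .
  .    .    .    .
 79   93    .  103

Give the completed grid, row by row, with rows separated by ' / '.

77 95 87 101 / 105 83 91 81 / 99 89 97 75 / 79 93 85 103

From row 1, 360 − (95 + 87 + 101) gives (1,1) = 77.
The remaining cell in row 4 is (4,3) = 360 − 275 = 85.
Using column 1: 77 + 105 + 79 + ? → (3,1) = 360 − 261 = 99.
From column 3, 360 − (87 + 91 + 85) gives (3,3) = 97.
Main diagonal: 77 + 97 + 103 + ? = 360, so (2,2) = 83.
Anti-diagonal must total 360; the given cells sum to 271, so (3,2) = 89.
Row 2: 105 + 83 + 91 + ? = 360, so (2,4) = 81.
From row 3, 360 − (99 + 89 + 97) gives (3,4) = 75.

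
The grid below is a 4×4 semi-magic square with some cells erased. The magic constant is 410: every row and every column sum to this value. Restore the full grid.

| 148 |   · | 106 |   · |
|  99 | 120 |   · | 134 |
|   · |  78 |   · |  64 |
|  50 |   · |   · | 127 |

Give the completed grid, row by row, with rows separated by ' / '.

148 71 106 85 / 99 120 57 134 / 113 78 155 64 / 50 141 92 127

The remaining cell in row 2 is (2,3) = 410 − 353 = 57.
From column 1, 410 − (148 + 99 + 50) gives (3,1) = 113.
Using column 4: 134 + 64 + 127 + ? → (1,4) = 410 − 325 = 85.
The remaining cell in row 1 is (1,2) = 410 − 339 = 71.
The remaining cell in row 3 is (3,3) = 410 − 255 = 155.
Using column 2: 71 + 120 + 78 + ? → (4,2) = 410 − 269 = 141.
Column 3: 106 + 57 + 155 + ? = 410, so (4,3) = 92.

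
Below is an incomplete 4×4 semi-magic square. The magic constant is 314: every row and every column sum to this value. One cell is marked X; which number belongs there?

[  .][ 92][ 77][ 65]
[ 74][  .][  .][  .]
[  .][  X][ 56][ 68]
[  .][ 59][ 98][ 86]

The remaining cell in row 1 is (1,1) = 314 − 234 = 80.
The remaining cell in row 4 is (4,1) = 314 − 243 = 71.
Column 1 needs 314; the known cells sum to 225, so (3,1) = 89.
Column 3 must total 314; the given cells sum to 231, so (2,3) = 83.
The remaining cell in column 4 is (2,4) = 314 − 219 = 95.
Using row 2: 74 + 83 + 95 + ? → (2,2) = 314 − 252 = 62.
Using row 3: 89 + 56 + 68 + ? → (3,2) = 314 − 213 = 101.

101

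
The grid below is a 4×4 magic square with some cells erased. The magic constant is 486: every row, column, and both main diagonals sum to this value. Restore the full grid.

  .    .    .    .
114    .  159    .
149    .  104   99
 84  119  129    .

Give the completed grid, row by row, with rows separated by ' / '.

Row 3: 149 + 104 + 99 + ? = 486, so (3,2) = 134.
Row 4 needs 486; the known cells sum to 332, so (4,4) = 154.
The remaining cell in column 1 is (1,1) = 486 − 347 = 139.
Using column 3: 159 + 104 + 129 + ? → (1,3) = 486 − 392 = 94.
Main diagonal: 139 + 104 + 154 + ? = 486, so (2,2) = 89.
From anti-diagonal, 486 − (159 + 134 + 84) gives (1,4) = 109.
Row 1: 139 + 94 + 109 + ? = 486, so (1,2) = 144.
Row 2 must total 486; the given cells sum to 362, so (2,4) = 124.

139 144 94 109 / 114 89 159 124 / 149 134 104 99 / 84 119 129 154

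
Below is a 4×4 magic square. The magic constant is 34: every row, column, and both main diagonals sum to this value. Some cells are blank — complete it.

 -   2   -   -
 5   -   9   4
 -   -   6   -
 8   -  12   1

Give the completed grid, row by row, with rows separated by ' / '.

From row 2, 34 − (5 + 9 + 4) gives (2,2) = 16.
Using row 4: 8 + 12 + 1 + ? → (4,2) = 34 − 21 = 13.
Column 2 needs 34; the known cells sum to 31, so (3,2) = 3.
Column 3 must total 34; the given cells sum to 27, so (1,3) = 7.
The remaining cell in main diagonal is (1,1) = 34 − 23 = 11.
Using anti-diagonal: 9 + 3 + 8 + ? → (1,4) = 34 − 20 = 14.
Column 1 needs 34; the known cells sum to 24, so (3,1) = 10.
Column 4 needs 34; the known cells sum to 19, so (3,4) = 15.

11 2 7 14 / 5 16 9 4 / 10 3 6 15 / 8 13 12 1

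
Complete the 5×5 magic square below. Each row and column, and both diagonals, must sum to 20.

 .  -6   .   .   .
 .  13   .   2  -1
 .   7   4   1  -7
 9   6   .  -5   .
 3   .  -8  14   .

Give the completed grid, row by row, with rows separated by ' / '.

Row 3 needs 20; the known cells sum to 5, so (3,1) = 15.
From column 2, 20 − (-6 + 13 + 7 + 6) gives (5,2) = 0.
Column 4 must total 20; the given cells sum to 12, so (1,4) = 8.
Anti-diagonal must total 20; the given cells sum to 15, so (1,5) = 5.
From row 5, 20 − (3 + 0 + (-8) + 14) gives (5,5) = 11.
The remaining cell in column 5 is (4,5) = 20 − 8 = 12.
Main diagonal: 13 + 4 + (-5) + 11 + ? = 20, so (1,1) = -3.
Row 1: -3 + (-6) + 8 + 5 + ? = 20, so (1,3) = 16.
Using row 4: 9 + 6 + (-5) + 12 + ? → (4,3) = 20 − 22 = -2.
Using column 1: -3 + 15 + 9 + 3 + ? → (2,1) = 20 − 24 = -4.
Column 3 needs 20; the known cells sum to 10, so (2,3) = 10.

-3 -6 16 8 5 / -4 13 10 2 -1 / 15 7 4 1 -7 / 9 6 -2 -5 12 / 3 0 -8 14 11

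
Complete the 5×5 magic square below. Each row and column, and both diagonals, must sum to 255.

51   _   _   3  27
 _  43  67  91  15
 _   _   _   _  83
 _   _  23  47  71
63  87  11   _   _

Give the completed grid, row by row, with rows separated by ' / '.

The remaining cell in row 2 is (2,1) = 255 − 216 = 39.
Column 5 needs 255; the known cells sum to 196, so (5,5) = 59.
The remaining cell in main diagonal is (3,3) = 255 − 200 = 55.
Using anti-diagonal: 27 + 91 + 55 + 63 + ? → (4,2) = 255 − 236 = 19.
Using row 4: 19 + 23 + 47 + 71 + ? → (4,1) = 255 − 160 = 95.
From row 5, 255 − (63 + 87 + 11 + 59) gives (5,4) = 35.
Column 1: 51 + 39 + 95 + 63 + ? = 255, so (3,1) = 7.
Column 3 needs 255; the known cells sum to 156, so (1,3) = 99.
Column 4 must total 255; the given cells sum to 176, so (3,4) = 79.
The remaining cell in row 1 is (1,2) = 255 − 180 = 75.
Row 3: 7 + 55 + 79 + 83 + ? = 255, so (3,2) = 31.

51 75 99 3 27 / 39 43 67 91 15 / 7 31 55 79 83 / 95 19 23 47 71 / 63 87 11 35 59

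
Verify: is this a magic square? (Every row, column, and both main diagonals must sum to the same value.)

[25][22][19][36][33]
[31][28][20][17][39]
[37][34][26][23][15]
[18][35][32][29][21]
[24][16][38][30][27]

Yes

Row 1: 25 + 22 + 19 + 36 + 33 = 135.
Row 2: 31 + 28 + 20 + 17 + 39 = 135.
Row 3: 37 + 34 + 26 + 23 + 15 = 135.
Row 4: 18 + 35 + 32 + 29 + 21 = 135.
Row 5: 24 + 16 + 38 + 30 + 27 = 135.
Column 1: 25 + 31 + 37 + 18 + 24 = 135.
Column 2: 22 + 28 + 34 + 35 + 16 = 135.
Column 3: 19 + 20 + 26 + 32 + 38 = 135.
Column 4: 36 + 17 + 23 + 29 + 30 = 135.
Column 5: 33 + 39 + 15 + 21 + 27 = 135.
Main diagonal: 25 + 28 + 26 + 29 + 27 = 135.
Anti-diagonal: 33 + 17 + 26 + 35 + 24 = 135.
All lines sum to 135.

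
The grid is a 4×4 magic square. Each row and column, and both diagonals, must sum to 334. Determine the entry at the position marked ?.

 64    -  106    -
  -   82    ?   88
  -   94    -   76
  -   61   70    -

73

Column 2 needs 334; the known cells sum to 237, so (1,2) = 97.
Row 1: 64 + 97 + 106 + ? = 334, so (1,4) = 67.
Column 4: 67 + 88 + 76 + ? = 334, so (4,4) = 103.
From main diagonal, 334 − (64 + 82 + 103) gives (3,3) = 85.
Row 3 must total 334; the given cells sum to 255, so (3,1) = 79.
Using row 4: 61 + 70 + 103 + ? → (4,1) = 334 − 234 = 100.
From column 1, 334 − (64 + 79 + 100) gives (2,1) = 91.
Using column 3: 106 + 85 + 70 + ? → (2,3) = 334 − 261 = 73.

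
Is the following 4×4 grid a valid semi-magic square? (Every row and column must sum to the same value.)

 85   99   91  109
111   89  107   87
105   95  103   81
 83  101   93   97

No — column 3 sums to 394 but column 4 sums to 374.

Row 1: 85 + 99 + 91 + 109 = 384.
Row 2: 111 + 89 + 107 + 87 = 394.
Row 3: 105 + 95 + 103 + 81 = 384.
Row 4: 83 + 101 + 93 + 97 = 374.
Column 1: 85 + 111 + 105 + 83 = 384.
Column 2: 99 + 89 + 95 + 101 = 384.
Column 3: 91 + 107 + 103 + 93 = 394.
Column 4: 109 + 87 + 81 + 97 = 374.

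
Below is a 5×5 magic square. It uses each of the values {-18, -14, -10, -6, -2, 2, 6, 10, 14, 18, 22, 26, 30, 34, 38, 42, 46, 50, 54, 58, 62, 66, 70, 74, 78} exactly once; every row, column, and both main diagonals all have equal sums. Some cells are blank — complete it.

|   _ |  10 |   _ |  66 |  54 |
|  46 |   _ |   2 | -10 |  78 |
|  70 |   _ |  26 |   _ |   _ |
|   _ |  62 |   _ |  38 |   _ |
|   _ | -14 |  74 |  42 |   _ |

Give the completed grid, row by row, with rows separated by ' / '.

The 25 entries sum to 750, so each line sums to 750/5 = 150.
Row 2: 46 + 2 + (-10) + 78 + ? = 150, so (2,2) = 34.
The remaining cell in column 2 is (3,2) = 150 − 92 = 58.
From column 4, 150 − (66 + (-10) + 38 + 42) gives (3,4) = 14.
Using anti-diagonal: 54 + (-10) + 26 + 62 + ? → (5,1) = 150 − 132 = 18.
Row 3 needs 150; the known cells sum to 168, so (3,5) = -18.
Row 5 needs 150; the known cells sum to 120, so (5,5) = 30.
The remaining cell in column 5 is (4,5) = 150 − 144 = 6.
From main diagonal, 150 − (34 + 26 + 38 + 30) gives (1,1) = 22.
From row 1, 150 − (22 + 10 + 66 + 54) gives (1,3) = -2.
Using column 1: 22 + 46 + 70 + 18 + ? → (4,1) = 150 − 156 = -6.
From column 3, 150 − (-2 + 2 + 26 + 74) gives (4,3) = 50.

22 10 -2 66 54 / 46 34 2 -10 78 / 70 58 26 14 -18 / -6 62 50 38 6 / 18 -14 74 42 30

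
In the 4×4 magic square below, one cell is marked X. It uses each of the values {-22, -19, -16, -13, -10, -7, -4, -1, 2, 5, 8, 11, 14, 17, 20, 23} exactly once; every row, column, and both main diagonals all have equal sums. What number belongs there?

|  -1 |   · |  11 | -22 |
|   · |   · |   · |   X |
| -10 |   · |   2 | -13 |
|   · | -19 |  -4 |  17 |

The 16 entries sum to 8, so each line sums to 8/4 = 2.
Row 1: -1 + 11 + (-22) + ? = 2, so (1,2) = 14.
Row 3: -10 + 2 + (-13) + ? = 2, so (3,2) = 23.
Row 4: -19 + (-4) + 17 + ? = 2, so (4,1) = 8.
The remaining cell in column 1 is (2,1) = 2 − (-3) = 5.
Using column 2: 14 + 23 + (-19) + ? → (2,2) = 2 − 18 = -16.
Column 3 needs 2; the known cells sum to 9, so (2,3) = -7.
Column 4 needs 2; the known cells sum to -18, so (2,4) = 20.

20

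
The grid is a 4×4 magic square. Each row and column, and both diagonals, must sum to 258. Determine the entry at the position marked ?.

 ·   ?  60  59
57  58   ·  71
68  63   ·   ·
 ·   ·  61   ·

Row 2 must total 258; the given cells sum to 186, so (2,3) = 72.
Column 3 needs 258; the known cells sum to 193, so (3,3) = 65.
The remaining cell in anti-diagonal is (4,1) = 258 − 194 = 64.
From row 3, 258 − (68 + 63 + 65) gives (3,4) = 62.
From column 1, 258 − (57 + 68 + 64) gives (1,1) = 69.
Using column 4: 59 + 71 + 62 + ? → (4,4) = 258 − 192 = 66.
Row 1 needs 258; the known cells sum to 188, so (1,2) = 70.

70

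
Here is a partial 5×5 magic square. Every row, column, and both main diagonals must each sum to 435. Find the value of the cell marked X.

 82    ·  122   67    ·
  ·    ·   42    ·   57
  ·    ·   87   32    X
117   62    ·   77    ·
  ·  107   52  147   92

102

From row 5, 435 − (107 + 52 + 147 + 92) gives (5,1) = 37.
The remaining cell in column 3 is (4,3) = 435 − 303 = 132.
The remaining cell in column 4 is (2,4) = 435 − 323 = 112.
Main diagonal must total 435; the given cells sum to 338, so (2,2) = 97.
Using anti-diagonal: 112 + 87 + 62 + 37 + ? → (1,5) = 435 − 298 = 137.
From row 1, 435 − (82 + 122 + 67 + 137) gives (1,2) = 27.
The remaining cell in row 2 is (2,1) = 435 − 308 = 127.
From row 4, 435 − (117 + 62 + 132 + 77) gives (4,5) = 47.
The remaining cell in column 1 is (3,1) = 435 − 363 = 72.
Column 2 must total 435; the given cells sum to 293, so (3,2) = 142.
Using column 5: 137 + 57 + 47 + 92 + ? → (3,5) = 435 − 333 = 102.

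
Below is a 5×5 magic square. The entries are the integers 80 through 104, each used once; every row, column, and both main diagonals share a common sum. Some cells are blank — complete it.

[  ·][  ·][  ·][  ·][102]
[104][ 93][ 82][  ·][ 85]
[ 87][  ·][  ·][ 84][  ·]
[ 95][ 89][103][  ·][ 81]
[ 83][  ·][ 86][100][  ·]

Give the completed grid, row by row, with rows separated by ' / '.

The entries are 80 through 104, which sum to 2300, so each line sums to 2300/5 = 460.
From row 2, 460 − (104 + 93 + 82 + 85) gives (2,4) = 96.
From row 4, 460 − (95 + 89 + 103 + 81) gives (4,4) = 92.
Column 1 must total 460; the given cells sum to 369, so (1,1) = 91.
The remaining cell in column 4 is (1,4) = 460 − 372 = 88.
Using anti-diagonal: 102 + 96 + 89 + 83 + ? → (3,3) = 460 − 370 = 90.
Column 3: 82 + 90 + 103 + 86 + ? = 460, so (1,3) = 99.
Using main diagonal: 91 + 93 + 90 + 92 + ? → (5,5) = 460 − 366 = 94.
Using row 1: 91 + 99 + 88 + 102 + ? → (1,2) = 460 − 380 = 80.
The remaining cell in row 5 is (5,2) = 460 − 363 = 97.
Column 2 needs 460; the known cells sum to 359, so (3,2) = 101.
Using column 5: 102 + 85 + 81 + 94 + ? → (3,5) = 460 − 362 = 98.

91 80 99 88 102 / 104 93 82 96 85 / 87 101 90 84 98 / 95 89 103 92 81 / 83 97 86 100 94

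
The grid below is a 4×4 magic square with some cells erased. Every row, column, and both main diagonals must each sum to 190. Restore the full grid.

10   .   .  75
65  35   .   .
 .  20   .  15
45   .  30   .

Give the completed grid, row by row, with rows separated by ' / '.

10 80 25 75 / 65 35 50 40 / 70 20 85 15 / 45 55 30 60

Column 1 needs 190; the known cells sum to 120, so (3,1) = 70.
The remaining cell in anti-diagonal is (2,3) = 190 − 140 = 50.
The remaining cell in row 2 is (2,4) = 190 − 150 = 40.
Row 3: 70 + 20 + 15 + ? = 190, so (3,3) = 85.
From column 3, 190 − (50 + 85 + 30) gives (1,3) = 25.
Column 4: 75 + 40 + 15 + ? = 190, so (4,4) = 60.
Row 1 needs 190; the known cells sum to 110, so (1,2) = 80.
The remaining cell in row 4 is (4,2) = 190 − 135 = 55.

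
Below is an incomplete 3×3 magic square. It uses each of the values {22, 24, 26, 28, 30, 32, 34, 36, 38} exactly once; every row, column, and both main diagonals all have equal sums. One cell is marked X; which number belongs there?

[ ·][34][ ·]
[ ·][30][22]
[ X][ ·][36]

28

The 9 entries sum to 270, so each line sums to 270/3 = 90.
The remaining cell in row 2 is (2,1) = 90 − 52 = 38.
The remaining cell in column 2 is (3,2) = 90 − 64 = 26.
Column 3 needs 90; the known cells sum to 58, so (1,3) = 32.
Using main diagonal: 30 + 36 + ? → (1,1) = 90 − 66 = 24.
Using anti-diagonal: 32 + 30 + ? → (3,1) = 90 − 62 = 28.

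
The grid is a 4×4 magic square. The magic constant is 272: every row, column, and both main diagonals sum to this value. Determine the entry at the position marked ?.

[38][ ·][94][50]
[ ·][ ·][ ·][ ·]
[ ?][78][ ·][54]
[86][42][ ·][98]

66

Using row 1: 38 + 94 + 50 + ? → (1,2) = 272 − 182 = 90.
Using row 4: 86 + 42 + 98 + ? → (4,3) = 272 − 226 = 46.
Column 2 must total 272; the given cells sum to 210, so (2,2) = 62.
Using column 4: 50 + 54 + 98 + ? → (2,4) = 272 − 202 = 70.
The remaining cell in main diagonal is (3,3) = 272 − 198 = 74.
Anti-diagonal needs 272; the known cells sum to 214, so (2,3) = 58.
Row 2 needs 272; the known cells sum to 190, so (2,1) = 82.
Using row 3: 78 + 74 + 54 + ? → (3,1) = 272 − 206 = 66.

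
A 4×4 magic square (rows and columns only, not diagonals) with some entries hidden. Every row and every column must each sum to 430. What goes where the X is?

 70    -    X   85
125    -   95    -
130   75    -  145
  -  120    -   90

The remaining cell in row 3 is (3,3) = 430 − 350 = 80.
Column 1 needs 430; the known cells sum to 325, so (4,1) = 105.
The remaining cell in column 4 is (2,4) = 430 − 320 = 110.
Row 2 must total 430; the given cells sum to 330, so (2,2) = 100.
Row 4 needs 430; the known cells sum to 315, so (4,3) = 115.
Column 2 needs 430; the known cells sum to 295, so (1,2) = 135.
From column 3, 430 − (95 + 80 + 115) gives (1,3) = 140.

140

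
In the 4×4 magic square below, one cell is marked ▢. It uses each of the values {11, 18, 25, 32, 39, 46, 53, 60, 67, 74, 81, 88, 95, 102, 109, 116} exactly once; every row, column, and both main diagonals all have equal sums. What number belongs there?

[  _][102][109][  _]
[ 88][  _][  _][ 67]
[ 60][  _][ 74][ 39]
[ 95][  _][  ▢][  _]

25

The 16 entries sum to 1016, so each line sums to 1016/4 = 254.
Row 3: 60 + 74 + 39 + ? = 254, so (3,2) = 81.
Column 1: 88 + 60 + 95 + ? = 254, so (1,1) = 11.
Row 1 must total 254; the given cells sum to 222, so (1,4) = 32.
Column 4 must total 254; the given cells sum to 138, so (4,4) = 116.
From main diagonal, 254 − (11 + 74 + 116) gives (2,2) = 53.
Using anti-diagonal: 32 + 81 + 95 + ? → (2,3) = 254 − 208 = 46.
Column 2 needs 254; the known cells sum to 236, so (4,2) = 18.
Column 3 needs 254; the known cells sum to 229, so (4,3) = 25.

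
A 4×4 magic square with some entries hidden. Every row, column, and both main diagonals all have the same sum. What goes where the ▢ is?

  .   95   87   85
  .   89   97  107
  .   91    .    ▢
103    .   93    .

Anti-diagonal is complete and sums to 376; that is the magic constant.
Row 1 must total 376; the given cells sum to 267, so (1,1) = 109.
Using row 2: 89 + 97 + 107 + ? → (2,1) = 376 − 293 = 83.
Using column 1: 109 + 83 + 103 + ? → (3,1) = 376 − 295 = 81.
The remaining cell in column 2 is (4,2) = 376 − 275 = 101.
The remaining cell in column 3 is (3,3) = 376 − 277 = 99.
Using main diagonal: 109 + 89 + 99 + ? → (4,4) = 376 − 297 = 79.
From row 3, 376 − (81 + 91 + 99) gives (3,4) = 105.

105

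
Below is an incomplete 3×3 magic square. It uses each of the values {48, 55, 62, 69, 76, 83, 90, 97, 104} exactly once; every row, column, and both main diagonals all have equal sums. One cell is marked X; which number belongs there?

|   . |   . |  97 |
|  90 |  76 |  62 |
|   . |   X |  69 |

104

The 9 entries sum to 684, so each line sums to 684/3 = 228.
From main diagonal, 228 − (76 + 69) gives (1,1) = 83.
The remaining cell in anti-diagonal is (3,1) = 228 − 173 = 55.
Row 1 must total 228; the given cells sum to 180, so (1,2) = 48.
The remaining cell in row 3 is (3,2) = 228 − 124 = 104.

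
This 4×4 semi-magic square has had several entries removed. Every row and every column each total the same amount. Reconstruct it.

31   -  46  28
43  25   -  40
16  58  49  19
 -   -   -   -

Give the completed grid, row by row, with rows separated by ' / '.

Row 3 is already complete: 16 + 58 + 49 + 19 = 142, so that is the magic constant.
Row 1: 31 + 46 + 28 + ? = 142, so (1,2) = 37.
Using row 2: 43 + 25 + 40 + ? → (2,3) = 142 − 108 = 34.
Column 1 needs 142; the known cells sum to 90, so (4,1) = 52.
Using column 2: 37 + 25 + 58 + ? → (4,2) = 142 − 120 = 22.
Using column 3: 46 + 34 + 49 + ? → (4,3) = 142 − 129 = 13.
From column 4, 142 − (28 + 40 + 19) gives (4,4) = 55.

31 37 46 28 / 43 25 34 40 / 16 58 49 19 / 52 22 13 55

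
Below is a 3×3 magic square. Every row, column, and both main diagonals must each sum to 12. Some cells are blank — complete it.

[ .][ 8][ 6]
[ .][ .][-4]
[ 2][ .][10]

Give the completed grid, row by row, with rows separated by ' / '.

-2 8 6 / 12 4 -4 / 2 0 10

The remaining cell in row 1 is (1,1) = 12 − 14 = -2.
Using row 3: 2 + 10 + ? → (3,2) = 12 − 12 = 0.
Column 1 needs 12; the known cells sum to 0, so (2,1) = 12.
Column 2: 8 + 0 + ? = 12, so (2,2) = 4.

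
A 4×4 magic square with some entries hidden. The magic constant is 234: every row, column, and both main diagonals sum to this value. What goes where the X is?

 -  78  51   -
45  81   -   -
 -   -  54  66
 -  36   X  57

The remaining cell in column 2 is (3,2) = 234 − 195 = 39.
The remaining cell in main diagonal is (1,1) = 234 − 192 = 42.
Row 1: 42 + 78 + 51 + ? = 234, so (1,4) = 63.
From row 3, 234 − (39 + 54 + 66) gives (3,1) = 75.
From column 1, 234 − (42 + 45 + 75) gives (4,1) = 72.
Column 4 must total 234; the given cells sum to 186, so (2,4) = 48.
Anti-diagonal needs 234; the known cells sum to 174, so (2,3) = 60.
Row 4: 72 + 36 + 57 + ? = 234, so (4,3) = 69.

69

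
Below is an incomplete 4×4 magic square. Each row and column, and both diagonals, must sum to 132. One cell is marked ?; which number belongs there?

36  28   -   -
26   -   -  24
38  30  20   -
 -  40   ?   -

18

Row 3: 38 + 30 + 20 + ? = 132, so (3,4) = 44.
From column 1, 132 − (36 + 26 + 38) gives (4,1) = 32.
Column 2: 28 + 30 + 40 + ? = 132, so (2,2) = 34.
Main diagonal must total 132; the given cells sum to 90, so (4,4) = 42.
The remaining cell in row 2 is (2,3) = 132 − 84 = 48.
Row 4: 32 + 40 + 42 + ? = 132, so (4,3) = 18.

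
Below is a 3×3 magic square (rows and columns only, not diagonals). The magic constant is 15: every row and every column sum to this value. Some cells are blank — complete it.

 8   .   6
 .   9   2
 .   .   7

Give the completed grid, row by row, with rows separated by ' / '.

8 1 6 / 4 9 2 / 3 5 7

Row 1 needs 15; the known cells sum to 14, so (1,2) = 1.
Row 2 must total 15; the given cells sum to 11, so (2,1) = 4.
Column 1 needs 15; the known cells sum to 12, so (3,1) = 3.
Using column 2: 1 + 9 + ? → (3,2) = 15 − 10 = 5.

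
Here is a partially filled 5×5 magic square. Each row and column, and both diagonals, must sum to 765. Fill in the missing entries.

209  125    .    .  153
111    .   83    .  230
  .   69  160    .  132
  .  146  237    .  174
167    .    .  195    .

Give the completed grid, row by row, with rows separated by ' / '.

209 125 181 97 153 / 111 202 83 139 230 / 188 69 160 216 132 / 90 146 237 118 174 / 167 223 104 195 76

Column 5 needs 765; the known cells sum to 689, so (5,5) = 76.
Anti-diagonal: 153 + 160 + 146 + 167 + ? = 765, so (2,4) = 139.
Row 2: 111 + 83 + 139 + 230 + ? = 765, so (2,2) = 202.
Column 2: 125 + 202 + 69 + 146 + ? = 765, so (5,2) = 223.
From main diagonal, 765 − (209 + 202 + 160 + 76) gives (4,4) = 118.
Row 4 needs 765; the known cells sum to 675, so (4,1) = 90.
Row 5 must total 765; the given cells sum to 661, so (5,3) = 104.
From column 1, 765 − (209 + 111 + 90 + 167) gives (3,1) = 188.
Column 3 needs 765; the known cells sum to 584, so (1,3) = 181.
Row 1: 209 + 125 + 181 + 153 + ? = 765, so (1,4) = 97.
Using row 3: 188 + 69 + 160 + 132 + ? → (3,4) = 765 − 549 = 216.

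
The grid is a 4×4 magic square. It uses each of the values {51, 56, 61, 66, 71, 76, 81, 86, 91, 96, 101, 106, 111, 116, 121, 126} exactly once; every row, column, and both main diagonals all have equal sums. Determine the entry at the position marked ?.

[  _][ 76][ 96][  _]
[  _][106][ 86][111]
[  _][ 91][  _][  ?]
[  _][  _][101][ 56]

126

The 16 entries sum to 1416, so each line sums to 1416/4 = 354.
Row 2 needs 354; the known cells sum to 303, so (2,1) = 51.
The remaining cell in column 2 is (4,2) = 354 − 273 = 81.
Column 3: 96 + 86 + 101 + ? = 354, so (3,3) = 71.
Main diagonal must total 354; the given cells sum to 233, so (1,1) = 121.
Row 1 must total 354; the given cells sum to 293, so (1,4) = 61.
Row 4 must total 354; the given cells sum to 238, so (4,1) = 116.
The remaining cell in column 1 is (3,1) = 354 − 288 = 66.
Column 4 must total 354; the given cells sum to 228, so (3,4) = 126.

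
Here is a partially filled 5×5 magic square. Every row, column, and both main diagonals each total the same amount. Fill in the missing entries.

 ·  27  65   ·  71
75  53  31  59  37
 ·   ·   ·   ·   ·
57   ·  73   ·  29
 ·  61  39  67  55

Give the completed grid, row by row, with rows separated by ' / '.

49 27 65 43 71 / 75 53 31 59 37 / 41 69 47 35 63 / 57 45 73 51 29 / 33 61 39 67 55

Row 2 is already complete: 75 + 53 + 31 + 59 + 37 = 255, so that is the magic constant.
Row 5 needs 255; the known cells sum to 222, so (5,1) = 33.
Column 3: 65 + 31 + 73 + 39 + ? = 255, so (3,3) = 47.
Column 5: 71 + 37 + 29 + 55 + ? = 255, so (3,5) = 63.
From anti-diagonal, 255 − (71 + 59 + 47 + 33) gives (4,2) = 45.
Row 4 needs 255; the known cells sum to 204, so (4,4) = 51.
Column 2: 27 + 53 + 45 + 61 + ? = 255, so (3,2) = 69.
Main diagonal must total 255; the given cells sum to 206, so (1,1) = 49.
Row 1: 49 + 27 + 65 + 71 + ? = 255, so (1,4) = 43.
Column 1: 49 + 75 + 57 + 33 + ? = 255, so (3,1) = 41.
Column 4: 43 + 59 + 51 + 67 + ? = 255, so (3,4) = 35.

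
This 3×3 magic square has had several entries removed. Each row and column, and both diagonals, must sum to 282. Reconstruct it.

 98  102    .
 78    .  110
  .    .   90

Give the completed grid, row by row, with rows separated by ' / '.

Using row 1: 98 + 102 + ? → (1,3) = 282 − 200 = 82.
Row 2: 78 + 110 + ? = 282, so (2,2) = 94.
Column 1: 98 + 78 + ? = 282, so (3,1) = 106.
From column 2, 282 − (102 + 94) gives (3,2) = 86.

98 102 82 / 78 94 110 / 106 86 90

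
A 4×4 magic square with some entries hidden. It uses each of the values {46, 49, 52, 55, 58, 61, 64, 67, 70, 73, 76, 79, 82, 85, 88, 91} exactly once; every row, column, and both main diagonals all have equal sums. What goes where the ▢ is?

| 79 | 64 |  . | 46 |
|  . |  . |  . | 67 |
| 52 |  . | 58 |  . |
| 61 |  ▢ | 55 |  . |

The 16 entries sum to 1096, so each line sums to 1096/4 = 274.
Row 1 must total 274; the given cells sum to 189, so (1,3) = 85.
Column 1 needs 274; the known cells sum to 192, so (2,1) = 82.
From column 3, 274 − (85 + 58 + 55) gives (2,3) = 76.
Anti-diagonal: 46 + 76 + 61 + ? = 274, so (3,2) = 91.
The remaining cell in row 2 is (2,2) = 274 − 225 = 49.
Row 3 must total 274; the given cells sum to 201, so (3,4) = 73.
Column 2 must total 274; the given cells sum to 204, so (4,2) = 70.

70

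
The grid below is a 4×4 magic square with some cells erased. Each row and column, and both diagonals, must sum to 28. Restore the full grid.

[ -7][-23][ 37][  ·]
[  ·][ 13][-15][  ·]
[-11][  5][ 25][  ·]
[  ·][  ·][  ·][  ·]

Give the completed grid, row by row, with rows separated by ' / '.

-7 -23 37 21 / 29 13 -15 1 / -11 5 25 9 / 17 33 -19 -3

Row 1 must total 28; the given cells sum to 7, so (1,4) = 21.
Row 3 must total 28; the given cells sum to 19, so (3,4) = 9.
Column 2 needs 28; the known cells sum to -5, so (4,2) = 33.
Column 3 needs 28; the known cells sum to 47, so (4,3) = -19.
Main diagonal needs 28; the known cells sum to 31, so (4,4) = -3.
Anti-diagonal must total 28; the given cells sum to 11, so (4,1) = 17.
Column 1 needs 28; the known cells sum to -1, so (2,1) = 29.
Column 4: 21 + 9 + (-3) + ? = 28, so (2,4) = 1.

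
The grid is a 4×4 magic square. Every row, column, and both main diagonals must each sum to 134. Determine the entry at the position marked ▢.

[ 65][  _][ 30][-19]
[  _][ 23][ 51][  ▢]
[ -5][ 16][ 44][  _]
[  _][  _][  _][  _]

72

From row 1, 134 − (65 + 30 + (-19)) gives (1,2) = 58.
From row 3, 134 − (-5 + 16 + 44) gives (3,4) = 79.
Column 2 must total 134; the given cells sum to 97, so (4,2) = 37.
The remaining cell in column 3 is (4,3) = 134 − 125 = 9.
Using main diagonal: 65 + 23 + 44 + ? → (4,4) = 134 − 132 = 2.
Using anti-diagonal: -19 + 51 + 16 + ? → (4,1) = 134 − 48 = 86.
Column 1 needs 134; the known cells sum to 146, so (2,1) = -12.
Using column 4: -19 + 79 + 2 + ? → (2,4) = 134 − 62 = 72.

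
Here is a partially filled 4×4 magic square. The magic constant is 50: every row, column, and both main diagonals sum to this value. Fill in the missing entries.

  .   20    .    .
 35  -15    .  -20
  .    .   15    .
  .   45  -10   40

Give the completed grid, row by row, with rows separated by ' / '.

10 20 -5 25 / 35 -15 50 -20 / 30 0 15 5 / -25 45 -10 40

Using row 2: 35 + (-15) + (-20) + ? → (2,3) = 50 − 0 = 50.
Row 4 must total 50; the given cells sum to 75, so (4,1) = -25.
Column 2 must total 50; the given cells sum to 50, so (3,2) = 0.
Using column 3: 50 + 15 + (-10) + ? → (1,3) = 50 − 55 = -5.
Using main diagonal: -15 + 15 + 40 + ? → (1,1) = 50 − 40 = 10.
Anti-diagonal must total 50; the given cells sum to 25, so (1,4) = 25.
From column 1, 50 − (10 + 35 + (-25)) gives (3,1) = 30.
Column 4 needs 50; the known cells sum to 45, so (3,4) = 5.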